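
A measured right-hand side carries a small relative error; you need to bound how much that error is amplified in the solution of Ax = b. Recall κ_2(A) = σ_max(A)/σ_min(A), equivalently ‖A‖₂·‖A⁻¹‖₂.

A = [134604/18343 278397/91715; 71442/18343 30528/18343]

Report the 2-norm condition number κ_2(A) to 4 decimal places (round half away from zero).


form AᵀA = [80353620/1164241 167398812/5821205; 167398812/5821205 348802281/29106025] with trace 13950549/172225 and determinant 26244/172225
char-poly roots: 81 and 324/172225
σ_max=√81=9, σ_min=√(324/172225)=(18/415) → κ = 207.5000

207.5000


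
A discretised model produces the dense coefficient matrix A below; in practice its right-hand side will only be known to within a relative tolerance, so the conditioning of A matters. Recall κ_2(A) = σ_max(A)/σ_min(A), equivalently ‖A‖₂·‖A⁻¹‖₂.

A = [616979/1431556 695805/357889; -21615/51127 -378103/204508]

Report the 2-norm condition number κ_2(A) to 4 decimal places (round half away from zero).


form AᵀA = [888174001/2436804496 246658500/152300281; 246658500/152300281 17540363401/2436804496] with trace 5481421/724808 and determinant 14641/23193856
char-poly roots: 121/16 and 121/1449616
so κ_2 = √((121/16) / (121/1449616)) = 301.0000

301.0000


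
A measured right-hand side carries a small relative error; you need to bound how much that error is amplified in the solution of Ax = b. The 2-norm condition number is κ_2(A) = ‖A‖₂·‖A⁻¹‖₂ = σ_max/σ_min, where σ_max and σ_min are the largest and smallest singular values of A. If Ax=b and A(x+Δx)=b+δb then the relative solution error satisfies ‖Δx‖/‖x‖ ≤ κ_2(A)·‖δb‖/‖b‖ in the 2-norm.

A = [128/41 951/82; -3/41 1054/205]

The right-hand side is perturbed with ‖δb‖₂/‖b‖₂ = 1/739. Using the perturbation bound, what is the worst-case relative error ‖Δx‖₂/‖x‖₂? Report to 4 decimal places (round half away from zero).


0.0135

M = AᵀA = [16393/1681 301158/8405; 301158/8405 27053689/168100]. tr(M)=17069/100, det(M)=28561/100
λ_max, λ_min = (17069/100 ± √279926361/10000)/2 = 169, 169/100
κ_2(A) = √(λ_max/λ_min) = √(169 / (169/100)) = 10.0000
worst-case relative error ≤ 10.0000 × 1/739 = 0.0135


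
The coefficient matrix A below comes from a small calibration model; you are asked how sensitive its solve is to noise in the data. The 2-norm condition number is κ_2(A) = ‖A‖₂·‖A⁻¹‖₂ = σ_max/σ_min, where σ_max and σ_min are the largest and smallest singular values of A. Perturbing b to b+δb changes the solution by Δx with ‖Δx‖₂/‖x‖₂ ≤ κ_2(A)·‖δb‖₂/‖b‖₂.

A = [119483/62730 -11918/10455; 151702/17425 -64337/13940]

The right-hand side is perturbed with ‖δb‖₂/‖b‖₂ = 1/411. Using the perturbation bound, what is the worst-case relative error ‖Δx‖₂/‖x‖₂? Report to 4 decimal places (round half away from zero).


0.2190

AᵀA = [4647993841/58522500 -82617899/1950750; -82617899/1950750 4702661/208080]; tr = 82638301/810000, det = 104060401/81000000
char-poly roots: 10201/100 and 10201/810000
σ_max=√(10201/100)=(101/10), σ_min=√(10201/810000)=(101/900) → κ = 90.0000
κ_2(A)·‖δb‖/‖b‖ = 0.2190


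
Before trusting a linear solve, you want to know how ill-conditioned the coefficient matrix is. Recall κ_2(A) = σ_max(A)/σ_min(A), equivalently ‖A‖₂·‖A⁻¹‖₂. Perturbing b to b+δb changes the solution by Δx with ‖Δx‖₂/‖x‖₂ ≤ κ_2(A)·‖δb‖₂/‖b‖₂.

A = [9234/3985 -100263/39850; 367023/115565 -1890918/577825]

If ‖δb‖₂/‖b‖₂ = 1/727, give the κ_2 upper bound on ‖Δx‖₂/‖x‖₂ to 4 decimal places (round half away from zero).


0.1096

form AᵀA = [8256608973/534210769 -43332851961/2671053845; -43332851961/2671053845 910263132081/53421076900] with trace 2064118941/63520900 and determinant 10556001/63520900
eigenvalues of AᵀA: λ = (tr ± √(tr²−4·det))/2 = 3249/100, 3249/635209
κ_2(A) = √(λ_max/λ_min) = √((3249/100) / (3249/635209)) = 79.7000
bound on ‖Δx‖/‖x‖: κ·ε = 79.7000·1/727 = 0.1096


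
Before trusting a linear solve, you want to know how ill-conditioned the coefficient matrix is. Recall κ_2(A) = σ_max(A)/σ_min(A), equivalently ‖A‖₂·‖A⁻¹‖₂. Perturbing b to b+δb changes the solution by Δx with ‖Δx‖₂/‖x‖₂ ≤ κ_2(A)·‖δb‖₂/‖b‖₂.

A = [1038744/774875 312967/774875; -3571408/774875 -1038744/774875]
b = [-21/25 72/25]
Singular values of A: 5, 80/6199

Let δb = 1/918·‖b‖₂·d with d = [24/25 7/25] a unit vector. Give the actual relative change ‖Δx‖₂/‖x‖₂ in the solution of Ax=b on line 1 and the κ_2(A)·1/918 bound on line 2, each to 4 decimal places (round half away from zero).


σ_max = 5, σ_min = 80/6199
κ_2(A) = 5 / (80/6199) = 387.4375
perturbation bound = 387.4375·1/918 = 0.4220
solve Ax = b  →  x = [-0.5760 -0.1680]
2-norm of b is 3.0000; of x, 0.6000
with δb = [0.0031 0.0009], A·Δx = δb → ‖Δx‖ = 0.2532
realised ‖Δx‖/‖x‖ = 0.4220
so the bound is sharp here: realised error equals the bound

0.4220
0.4220


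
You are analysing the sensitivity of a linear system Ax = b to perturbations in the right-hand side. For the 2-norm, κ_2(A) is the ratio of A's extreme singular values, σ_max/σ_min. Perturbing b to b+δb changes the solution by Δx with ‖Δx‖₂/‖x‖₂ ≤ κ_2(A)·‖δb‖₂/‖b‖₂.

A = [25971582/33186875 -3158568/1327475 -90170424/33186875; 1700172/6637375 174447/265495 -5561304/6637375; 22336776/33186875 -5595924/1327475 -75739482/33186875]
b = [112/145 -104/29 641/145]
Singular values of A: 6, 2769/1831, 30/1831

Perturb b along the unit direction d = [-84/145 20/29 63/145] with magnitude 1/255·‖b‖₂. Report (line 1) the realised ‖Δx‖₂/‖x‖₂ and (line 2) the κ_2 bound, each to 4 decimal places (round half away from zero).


0.0225
1.4361

from the listed singular values, σ₁ = 6, σ_n = 30/1831
κ = σ_max/σ_min = 6/(30/1831) = 366.2000
perturbation bound = 366.2000·1/255 = 1.4361
solve Ax = b  →  x = [-59.0725 -2.1203 -15.4420]
‖b‖ = 5.7446, ‖x‖ = 61.0943
with δb = [-0.0131 0.0155 0.0098], A·Δx = δb → ‖Δx‖ = 1.3749
dividing the unrounded norms, ‖Δx‖/‖x‖ = 0.0225
so the bound overstates the realised error by a factor of ≈ 63.8109 (computed from the unrounded values)


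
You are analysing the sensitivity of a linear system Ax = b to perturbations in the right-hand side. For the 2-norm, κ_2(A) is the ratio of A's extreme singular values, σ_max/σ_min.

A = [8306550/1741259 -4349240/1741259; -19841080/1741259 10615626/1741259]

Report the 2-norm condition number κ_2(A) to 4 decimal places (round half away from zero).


AᵀA = [161039759300/1055336897 -85886760960/1055336897; -85886760960/1055336897 45808355012/1055336897]; tr = 12167536136/62078641, det = 24010000/62078641
char-poly roots: 196 and 122500/62078641
κ_2(A) = √(λ_max/λ_min) = √(196 / (122500/62078641)) = 315.1600

315.1600


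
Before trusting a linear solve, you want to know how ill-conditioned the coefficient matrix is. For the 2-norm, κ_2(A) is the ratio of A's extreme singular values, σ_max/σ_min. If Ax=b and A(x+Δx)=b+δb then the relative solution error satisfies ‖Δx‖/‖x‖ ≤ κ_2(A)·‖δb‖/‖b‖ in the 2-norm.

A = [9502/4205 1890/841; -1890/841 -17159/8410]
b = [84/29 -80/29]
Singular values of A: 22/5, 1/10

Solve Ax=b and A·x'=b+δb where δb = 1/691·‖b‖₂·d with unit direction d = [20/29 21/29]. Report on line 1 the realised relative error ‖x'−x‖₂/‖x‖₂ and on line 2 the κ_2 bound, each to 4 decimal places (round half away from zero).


largest singular value 22/5, smallest 1/10
κ = σ_max/σ_min = (22/5)/(1/10) = 44.0000
worst-case relative error ≤ 44.0000 × 1/691 = 0.0637
solve Ax = b  →  x = [0.6583 0.6270]
‖b‖₂ = 4.0000 and ‖x‖₂ = 0.9091
re-solving with b+δb shifts x by Δx of norm 0.0579
realised ‖Δx‖/‖x‖ = 0.0637
realised/bound = 1 exactly: the bound is attained for this b and d

0.0637
0.0637


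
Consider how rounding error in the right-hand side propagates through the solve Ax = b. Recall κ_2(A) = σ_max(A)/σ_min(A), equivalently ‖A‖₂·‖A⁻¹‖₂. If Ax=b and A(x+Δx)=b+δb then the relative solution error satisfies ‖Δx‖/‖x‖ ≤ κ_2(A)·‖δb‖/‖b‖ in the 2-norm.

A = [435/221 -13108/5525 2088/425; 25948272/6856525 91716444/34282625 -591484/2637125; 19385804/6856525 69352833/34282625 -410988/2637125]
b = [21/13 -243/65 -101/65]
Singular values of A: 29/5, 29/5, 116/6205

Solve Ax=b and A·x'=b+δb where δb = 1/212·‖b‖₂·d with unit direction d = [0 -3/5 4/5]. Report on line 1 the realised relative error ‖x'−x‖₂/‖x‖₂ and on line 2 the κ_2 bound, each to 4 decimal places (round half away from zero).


σ_max = 29/5, σ_min = 116/6205
κ_2(A) = (29/5) / (116/6205) = 310.2500
perturbation bound = 310.2500·1/212 = 1.4634
solve Ax = b  →  x = [-25.6288 37.2535 28.5867]
2-norm of b is 4.3589; of x, 53.4964
re-solving with b+δb shifts x by Δx of norm 1.0998
dividing the unrounded norms, ‖Δx‖/‖x‖ = 0.0206
realised/bound (from unrounded values) ≈ 0.0140

0.0206
1.4634


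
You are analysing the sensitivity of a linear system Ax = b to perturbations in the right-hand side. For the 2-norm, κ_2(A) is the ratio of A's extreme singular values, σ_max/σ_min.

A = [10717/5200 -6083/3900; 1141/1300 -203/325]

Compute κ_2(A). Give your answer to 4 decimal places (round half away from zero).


AᵀA = [160573/32000 -90307/24000; -90307/24000 50813/18000]; tr = 451633/57600, det = 2401/360000
λ_max, λ_min = (451633/57600 ± √8155354249/132710400)/2 = 196/25, 49/57600
so κ_2 = √((196/25) / (49/57600)) = 96.0000

96.0000


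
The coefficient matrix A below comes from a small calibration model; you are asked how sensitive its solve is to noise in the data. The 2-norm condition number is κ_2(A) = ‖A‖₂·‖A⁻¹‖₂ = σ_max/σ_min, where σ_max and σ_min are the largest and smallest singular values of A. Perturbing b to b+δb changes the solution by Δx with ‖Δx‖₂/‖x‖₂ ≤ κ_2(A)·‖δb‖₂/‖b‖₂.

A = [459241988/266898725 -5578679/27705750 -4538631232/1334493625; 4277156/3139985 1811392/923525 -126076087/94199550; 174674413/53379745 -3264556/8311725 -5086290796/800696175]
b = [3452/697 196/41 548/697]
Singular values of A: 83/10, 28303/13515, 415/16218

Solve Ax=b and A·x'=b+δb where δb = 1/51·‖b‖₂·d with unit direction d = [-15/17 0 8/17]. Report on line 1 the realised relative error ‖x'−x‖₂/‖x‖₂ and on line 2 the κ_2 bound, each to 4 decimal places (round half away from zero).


0.0340
6.3600

σ_max = 83/10, σ_min = 415/16218
condition number: (83/10) ÷ (415/16218) = 324.3600
bound on ‖Δx‖/‖x‖: κ·ε = 324.3600·1/51 = 6.3600
solve Ax = b  →  x = [-131.7119 45.6027 -70.7925]
‖b‖₂ = 6.9282 and ‖x‖₂ = 156.3305
δb = ε·‖b‖·d = [-0.1199 0.0000 0.0639]; solving A·Δx = δb gives ‖Δx‖ = 5.3088
dividing the unrounded norms, ‖Δx‖/‖x‖ = 0.0340
so the bound overstates the realised error by a factor of ≈ 187.2842 (computed from the unrounded values)


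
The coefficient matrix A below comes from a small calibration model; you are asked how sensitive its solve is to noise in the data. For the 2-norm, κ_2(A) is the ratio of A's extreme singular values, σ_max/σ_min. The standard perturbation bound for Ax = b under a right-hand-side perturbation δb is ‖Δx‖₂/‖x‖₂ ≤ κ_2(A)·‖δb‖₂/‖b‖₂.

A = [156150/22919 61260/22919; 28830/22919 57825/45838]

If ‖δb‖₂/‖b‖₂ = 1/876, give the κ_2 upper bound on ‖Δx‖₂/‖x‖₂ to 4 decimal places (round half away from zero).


0.0123

M = AᵀA = [1153800/24037 475875/24037; 475875/24037 839925/96148]. tr(M)=419625/7396, det(M)=50625/1849
char-poly roots: 225/4 and 900/1849
κ_2(A) = √(λ_max/λ_min) = √((225/4) / (900/1849)) = 10.7500
perturbation bound = 10.7500·1/876 = 0.0123


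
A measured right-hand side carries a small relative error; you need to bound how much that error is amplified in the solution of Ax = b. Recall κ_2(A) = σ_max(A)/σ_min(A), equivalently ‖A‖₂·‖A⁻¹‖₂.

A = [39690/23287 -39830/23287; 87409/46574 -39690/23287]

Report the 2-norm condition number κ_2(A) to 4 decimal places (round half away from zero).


40.1500

AᵀA = [480741989/74797844 -114327045/18699461; -114327045/18699461 109025000/18699461]; tr = 31615241/2579236, det = 60025/644809
λ_max, λ_min = (31615241/2579236 ± √997046365233681/6652458343696)/2 = 49/4, 4900/644809
σ_max=√(49/4)=(7/2), σ_min=√(4900/644809)=(70/803) → κ = 40.1500


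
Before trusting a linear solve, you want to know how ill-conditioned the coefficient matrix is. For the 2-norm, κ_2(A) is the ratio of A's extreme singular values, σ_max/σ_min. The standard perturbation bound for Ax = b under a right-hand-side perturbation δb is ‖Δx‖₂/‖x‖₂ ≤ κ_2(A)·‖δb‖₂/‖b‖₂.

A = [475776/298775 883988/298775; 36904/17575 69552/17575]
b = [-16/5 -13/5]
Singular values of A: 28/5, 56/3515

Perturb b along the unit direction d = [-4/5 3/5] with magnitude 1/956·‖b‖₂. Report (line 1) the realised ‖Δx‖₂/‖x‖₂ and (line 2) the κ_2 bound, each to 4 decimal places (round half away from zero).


from the listed singular values, σ₁ = 28/5, σ_n = 56/3515
κ_2(A) = (28/5) / (56/3515) = 351.5000
worst-case relative error ≤ 351.5000 × 1/956 = 0.3677
solve Ax = b  →  x = [-55.7195 28.9076]
‖b‖₂ = 4.1231 and ‖x‖₂ = 62.7719
δb = ε·‖b‖·d = [-0.0035 0.0026]; solving A·Δx = δb gives ‖Δx‖ = 0.2707
dividing the unrounded norms, ‖Δx‖/‖x‖ = 0.0043
realised/bound (from unrounded values) ≈ 0.0117

0.0043
0.3677


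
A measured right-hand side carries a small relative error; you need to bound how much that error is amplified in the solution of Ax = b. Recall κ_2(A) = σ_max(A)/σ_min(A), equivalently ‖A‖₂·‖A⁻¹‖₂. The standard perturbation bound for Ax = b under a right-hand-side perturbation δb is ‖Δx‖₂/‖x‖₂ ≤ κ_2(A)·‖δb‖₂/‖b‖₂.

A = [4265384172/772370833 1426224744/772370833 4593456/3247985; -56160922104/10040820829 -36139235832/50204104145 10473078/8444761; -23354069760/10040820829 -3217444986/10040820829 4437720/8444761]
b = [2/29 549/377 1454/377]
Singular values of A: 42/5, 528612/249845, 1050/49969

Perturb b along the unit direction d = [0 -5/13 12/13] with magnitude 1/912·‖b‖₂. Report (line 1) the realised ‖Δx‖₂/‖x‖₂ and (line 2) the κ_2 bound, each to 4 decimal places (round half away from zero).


σ_max = 42/5, σ_min = 1050/49969
condition number: (42/5) ÷ (1050/49969) = 399.7520
bound on ‖Δx‖/‖x‖: κ·ε = 399.7520·1/912 = 0.4383
solve Ax = b  →  x = [28.6166 -128.2696 55.7836]
‖b‖₂ = 4.1231 and ‖x‖₂ = 142.7719
with δb = [0.0000 -0.0017 0.0042], A·Δx = δb → ‖Δx‖ = 0.2151
dividing the unrounded norms, ‖Δx‖/‖x‖ = 0.0015
tightness: 0.0015 against a bound of 0.4383 (unrounded ratio ≈ 0.0034)

0.0015
0.4383


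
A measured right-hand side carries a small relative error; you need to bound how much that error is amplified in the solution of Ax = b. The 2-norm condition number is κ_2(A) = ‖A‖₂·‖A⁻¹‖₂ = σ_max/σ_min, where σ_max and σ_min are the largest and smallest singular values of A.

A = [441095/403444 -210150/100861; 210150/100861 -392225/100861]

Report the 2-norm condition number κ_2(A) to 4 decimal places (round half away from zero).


form AᵀA = [3118246225/563207824 -730796625/70400978; -730796625/70400978 685133125/35200489] with trace 48721025/1948816 and determinant 15625/1948816
λ_max, λ_min = (48721025/1948816 ± √2373616476050625/3797883801856)/2 = 25, 625/1948816
κ_2(A) = √(λ_max/λ_min) = √(25 / (625/1948816)) = 279.2000

279.2000


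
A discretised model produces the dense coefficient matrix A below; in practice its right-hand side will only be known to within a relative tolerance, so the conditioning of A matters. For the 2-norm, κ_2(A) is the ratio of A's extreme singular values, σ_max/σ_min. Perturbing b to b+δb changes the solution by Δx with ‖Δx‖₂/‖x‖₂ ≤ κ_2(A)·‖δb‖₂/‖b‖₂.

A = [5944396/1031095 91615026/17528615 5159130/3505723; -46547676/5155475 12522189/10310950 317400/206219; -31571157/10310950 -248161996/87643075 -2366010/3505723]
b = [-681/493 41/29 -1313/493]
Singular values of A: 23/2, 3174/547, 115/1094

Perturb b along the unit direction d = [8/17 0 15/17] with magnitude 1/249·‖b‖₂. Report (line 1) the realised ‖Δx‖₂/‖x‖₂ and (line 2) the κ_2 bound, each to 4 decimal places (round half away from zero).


from the listed singular values, σ₁ = 23/2, σ_n = 115/1094
condition number: (23/2) ÷ (115/1094) = 109.4000
worst-case relative error ≤ 109.4000 × 1/249 = 0.4394
solve Ax = b  →  x = [-3.2015 10.6659 -26.2775]
‖b‖ = 3.3166, ‖x‖ = 28.5398
with δb = [0.0063 0.0000 0.0118], A·Δx = δb → ‖Δx‖ = 0.1267
realised ‖Δx‖/‖x‖ = 0.0044
realised/bound (from unrounded values) ≈ 0.0101

0.0044
0.4394


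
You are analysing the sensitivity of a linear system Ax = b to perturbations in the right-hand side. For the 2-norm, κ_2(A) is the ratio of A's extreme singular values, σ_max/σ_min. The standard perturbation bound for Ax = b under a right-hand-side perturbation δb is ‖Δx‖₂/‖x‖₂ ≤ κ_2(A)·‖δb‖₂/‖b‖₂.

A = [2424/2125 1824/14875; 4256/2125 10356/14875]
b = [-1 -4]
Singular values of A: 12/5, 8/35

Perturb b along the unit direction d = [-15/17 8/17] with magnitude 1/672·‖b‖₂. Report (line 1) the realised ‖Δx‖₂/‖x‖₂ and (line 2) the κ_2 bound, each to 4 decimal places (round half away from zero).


from the listed singular values, σ₁ = 12/5, σ_n = 8/35
condition number: (12/5) ÷ (8/35) = 10.5000
bound on ‖Δx‖/‖x‖: κ·ε = 10.5000·1/672 = 0.0156
solve Ax = b  →  x = [-0.3750 -4.6667]
‖b‖₂ = 4.1231 and ‖x‖₂ = 4.6817
with δb = [-0.0054 0.0029], A·Δx = δb → ‖Δx‖ = 0.0268
dividing the unrounded norms, ‖Δx‖/‖x‖ = 0.0057
realised/bound (from unrounded values) ≈ 0.3670

0.0057
0.0156


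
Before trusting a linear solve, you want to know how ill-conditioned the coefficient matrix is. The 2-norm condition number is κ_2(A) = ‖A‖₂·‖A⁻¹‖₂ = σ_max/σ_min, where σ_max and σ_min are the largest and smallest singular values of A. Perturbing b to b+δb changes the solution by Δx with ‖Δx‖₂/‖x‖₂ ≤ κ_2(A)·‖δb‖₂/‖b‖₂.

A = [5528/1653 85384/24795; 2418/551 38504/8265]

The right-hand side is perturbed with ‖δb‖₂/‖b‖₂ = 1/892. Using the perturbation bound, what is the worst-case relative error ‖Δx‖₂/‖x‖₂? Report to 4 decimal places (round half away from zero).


0.1534

AᵀA = [83179300/2732409 261985360/8197227; 261985360/8197227 825337984/24591681]; tr = 1871524/29241, det = 6400/29241
char-poly roots: 64 and 100/29241
κ_2(A) = √(λ_max/λ_min) = √(64 / (100/29241)) = 136.8000
bound on ‖Δx‖/‖x‖: κ·ε = 136.8000·1/892 = 0.1534


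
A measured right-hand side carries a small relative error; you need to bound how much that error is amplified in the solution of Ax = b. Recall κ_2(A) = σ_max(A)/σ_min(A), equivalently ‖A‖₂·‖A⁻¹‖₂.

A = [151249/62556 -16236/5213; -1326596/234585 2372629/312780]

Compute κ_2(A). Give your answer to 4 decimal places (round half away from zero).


144.3600

M = AᵀA = [197070234649/5209952400 -5473443584/108540675; -5473443584/108540675 38925183889/578883600]. tr(M)=10947937793/104199048, det(M)=1766100625/3334369536
char-poly roots: 1681/16 and 1050625/208398096
so κ_2 = √((1681/16) / (1050625/208398096)) = 144.3600


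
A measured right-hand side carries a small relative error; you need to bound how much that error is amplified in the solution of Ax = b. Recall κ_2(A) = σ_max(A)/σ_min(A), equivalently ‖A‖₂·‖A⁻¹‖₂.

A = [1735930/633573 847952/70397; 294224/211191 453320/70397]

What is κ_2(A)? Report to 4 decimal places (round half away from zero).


form AᵀA = [13123054756/1388978361 6477917600/154330929; 6477917600/154330929 3199036736/17147881] with trace 161954212/826281 and determinant 614656/826281
char-poly roots: 196 and 3136/826281
κ = σ_max/σ_min = 14/(56/909) = 227.2500

227.2500


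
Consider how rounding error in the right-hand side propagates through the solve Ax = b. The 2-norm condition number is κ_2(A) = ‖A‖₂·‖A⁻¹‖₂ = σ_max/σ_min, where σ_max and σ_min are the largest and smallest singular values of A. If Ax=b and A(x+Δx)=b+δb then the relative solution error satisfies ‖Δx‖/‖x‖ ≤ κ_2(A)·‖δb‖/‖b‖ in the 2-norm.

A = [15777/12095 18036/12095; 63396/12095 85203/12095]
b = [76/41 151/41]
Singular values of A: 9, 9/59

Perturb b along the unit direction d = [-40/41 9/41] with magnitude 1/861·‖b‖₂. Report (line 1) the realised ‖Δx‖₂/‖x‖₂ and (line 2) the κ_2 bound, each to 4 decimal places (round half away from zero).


0.0048
0.0685

largest singular value 9, smallest 9/59
condition number: 9 ÷ (9/59) = 59.0000
worst-case relative error ≤ 59.0000 × 1/861 = 0.0685
solve Ax = b  →  x = [5.5111 -3.5778]
‖b‖₂ = 4.1231 and ‖x‖₂ = 6.5706
with δb = [-0.0047 0.0011], A·Δx = δb → ‖Δx‖ = 0.0314
relative error = 0.0048
so the bound overstates the realised error by a factor of ≈ 14.3425 (computed from the unrounded values)


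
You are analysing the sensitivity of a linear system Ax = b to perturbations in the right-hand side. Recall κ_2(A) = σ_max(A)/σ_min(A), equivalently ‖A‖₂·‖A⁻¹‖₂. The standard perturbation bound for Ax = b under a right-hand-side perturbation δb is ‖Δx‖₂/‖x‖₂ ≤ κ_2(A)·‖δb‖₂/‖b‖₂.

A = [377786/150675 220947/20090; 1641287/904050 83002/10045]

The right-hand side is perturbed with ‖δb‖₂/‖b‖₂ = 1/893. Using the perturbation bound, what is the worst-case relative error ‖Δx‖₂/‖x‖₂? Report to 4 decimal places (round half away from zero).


M = AᵀA = [313272977641/32692256100 7732843072/181623645; 7732843072/181623645 3054996193/16144324]. tr(M)=1933265993/9724050, det(M)=4879681/8643600
solving λ² − 1933265993/9724050·λ + 4879681/8643600 = 0 gives λ = 19881/100, 2209/777924
κ_2(A) = √(λ_max/λ_min) = √((19881/100) / (2209/777924)) = 264.6000
bound on ‖Δx‖/‖x‖: κ·ε = 264.6000·1/893 = 0.2963

0.2963


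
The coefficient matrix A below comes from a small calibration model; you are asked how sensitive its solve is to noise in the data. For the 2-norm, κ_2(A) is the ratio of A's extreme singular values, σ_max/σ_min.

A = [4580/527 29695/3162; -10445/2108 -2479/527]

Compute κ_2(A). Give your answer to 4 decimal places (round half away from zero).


37.2000

M = AᵀA = [1538825/15376 1209985/11532; 1209985/11532 3816709/34596]. tr(M)=29116261/138384, det(M)=17682025/553536
solving λ² − 29116261/138384·λ + 17682025/553536 = 0 gives λ = 841/4, 21025/138384
σ_max=√(841/4)=(29/2), σ_min=√(21025/138384)=(145/372) → κ = 37.2000


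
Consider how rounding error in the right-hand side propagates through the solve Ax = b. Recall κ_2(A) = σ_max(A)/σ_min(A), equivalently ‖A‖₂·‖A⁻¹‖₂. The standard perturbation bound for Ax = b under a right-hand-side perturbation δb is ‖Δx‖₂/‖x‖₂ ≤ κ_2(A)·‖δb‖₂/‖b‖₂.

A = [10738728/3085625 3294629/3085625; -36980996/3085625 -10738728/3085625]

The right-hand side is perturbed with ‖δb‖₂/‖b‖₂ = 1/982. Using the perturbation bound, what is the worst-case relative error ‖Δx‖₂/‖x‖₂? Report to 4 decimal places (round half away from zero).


0.2514

M = AᵀA = [2372662950736/15233730625 692014371048/15233730625; 692014371048/15233730625 201879774889/15233730625]. tr(M)=4119268361/24373969, det(M)=11424400/24373969
solving λ² − 4119268361/24373969·λ + 11424400/24373969 = 0 gives λ = 169, 67600/24373969
so κ_2 = √(169 / (67600/24373969)) = 246.8500
worst-case relative error ≤ 246.8500 × 1/982 = 0.2514


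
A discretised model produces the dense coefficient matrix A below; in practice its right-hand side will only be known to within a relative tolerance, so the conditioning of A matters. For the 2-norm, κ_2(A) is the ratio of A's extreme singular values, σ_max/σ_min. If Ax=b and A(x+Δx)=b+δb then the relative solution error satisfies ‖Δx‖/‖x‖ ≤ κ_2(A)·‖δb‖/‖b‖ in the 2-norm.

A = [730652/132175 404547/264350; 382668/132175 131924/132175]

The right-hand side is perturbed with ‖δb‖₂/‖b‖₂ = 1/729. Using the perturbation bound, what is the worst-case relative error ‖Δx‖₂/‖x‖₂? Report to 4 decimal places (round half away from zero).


0.0533

AᵀA = [2353934752/60450625 686071386/60450625; 686071386/60450625 807176617/241802500]; tr = 16356665/386884, det = 114244/96721
char-poly roots: 169/4 and 2704/96721
κ = σ_max/σ_min = (13/2)/(52/311) = 38.8750
perturbation bound = 38.8750·1/729 = 0.0533


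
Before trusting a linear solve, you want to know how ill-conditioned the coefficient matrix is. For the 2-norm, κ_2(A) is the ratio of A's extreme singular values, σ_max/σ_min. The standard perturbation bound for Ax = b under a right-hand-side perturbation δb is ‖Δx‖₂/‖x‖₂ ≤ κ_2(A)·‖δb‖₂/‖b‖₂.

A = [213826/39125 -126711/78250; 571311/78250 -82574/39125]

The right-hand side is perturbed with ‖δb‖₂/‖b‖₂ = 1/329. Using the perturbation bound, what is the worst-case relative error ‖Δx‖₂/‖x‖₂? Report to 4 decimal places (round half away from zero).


M = AᵀA = [20371299673/244922500 -1485390816/61230625; -1485390816/61230625 1733181577/244922500]. tr(M)=17683585/195938, det(M)=130321/1567504
λ_max, λ_min = (17683585/195938 ± √78174102758544/9597924961)/2 = 361/4, 361/391876
so κ_2 = √((361/4) / (361/391876)) = 313.0000
κ_2(A)·‖δb‖/‖b‖ = 0.9514

0.9514


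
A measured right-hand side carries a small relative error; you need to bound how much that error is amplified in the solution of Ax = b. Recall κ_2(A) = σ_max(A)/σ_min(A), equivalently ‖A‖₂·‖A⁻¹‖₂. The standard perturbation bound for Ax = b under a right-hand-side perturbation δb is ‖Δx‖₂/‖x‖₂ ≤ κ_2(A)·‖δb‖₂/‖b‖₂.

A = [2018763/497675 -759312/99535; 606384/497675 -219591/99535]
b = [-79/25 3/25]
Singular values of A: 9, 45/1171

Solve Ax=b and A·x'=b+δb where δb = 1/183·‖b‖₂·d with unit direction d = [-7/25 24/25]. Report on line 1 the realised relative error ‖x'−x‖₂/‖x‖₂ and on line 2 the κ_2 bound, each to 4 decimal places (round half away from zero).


from the listed singular values, σ₁ = 9, σ_n = 45/1171
κ = σ_max/σ_min = 9/(45/1171) = 234.2000
worst-case relative error ≤ 234.2000 × 1/183 = 1.2798
solve Ax = b  →  x = [22.8039 12.5399]
‖b‖ = 3.1623, ‖x‖ = 26.0244
re-solving with b+δb shifts x by Δx of norm 0.4497
realised ‖Δx‖/‖x‖ = 0.0173
so the bound overstates the realised error by a factor of ≈ 74.0666 (computed from the unrounded values)

0.0173
1.2798


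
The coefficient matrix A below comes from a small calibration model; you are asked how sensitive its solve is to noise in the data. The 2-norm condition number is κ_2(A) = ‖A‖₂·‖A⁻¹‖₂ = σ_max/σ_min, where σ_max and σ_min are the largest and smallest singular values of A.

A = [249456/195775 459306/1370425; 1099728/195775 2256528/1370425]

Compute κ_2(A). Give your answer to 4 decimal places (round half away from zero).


AᵀA = [151294464/4560125 308880864/31920875; 308880864/31920875 630919764/223446125]; tr = 64354788/1787569, det = 82944/1787569
solving λ² − 64354788/1787569·λ + 82944/1787569 = 0 gives λ = 36, 2304/1787569
σ_max=√36=6, σ_min=√(2304/1787569)=(48/1337) → κ = 167.1250

167.1250


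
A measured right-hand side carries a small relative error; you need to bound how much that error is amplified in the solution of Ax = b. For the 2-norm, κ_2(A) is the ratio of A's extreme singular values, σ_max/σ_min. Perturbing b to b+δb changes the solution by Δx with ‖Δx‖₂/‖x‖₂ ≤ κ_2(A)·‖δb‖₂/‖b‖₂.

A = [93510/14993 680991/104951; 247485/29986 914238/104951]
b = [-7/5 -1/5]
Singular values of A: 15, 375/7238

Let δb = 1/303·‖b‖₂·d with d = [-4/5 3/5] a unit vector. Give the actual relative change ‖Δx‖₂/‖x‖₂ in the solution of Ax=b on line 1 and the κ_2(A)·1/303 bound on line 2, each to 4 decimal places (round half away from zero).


σ_max = 15, σ_min = 375/7238
condition number: 15 ÷ (375/7238) = 289.5200
κ_2(A)·‖δb‖/‖b‖ = 0.9555
solve Ax = b  →  x = [-14.0228 13.2630]
‖b‖ = 1.4142, ‖x‖ = 19.3014
re-solving with b+δb shifts x by Δx of norm 0.0901
realised ‖Δx‖/‖x‖ = 0.0047
tightness: 0.0047 against a bound of 0.9555 (unrounded ratio ≈ 0.0049)

0.0047
0.9555


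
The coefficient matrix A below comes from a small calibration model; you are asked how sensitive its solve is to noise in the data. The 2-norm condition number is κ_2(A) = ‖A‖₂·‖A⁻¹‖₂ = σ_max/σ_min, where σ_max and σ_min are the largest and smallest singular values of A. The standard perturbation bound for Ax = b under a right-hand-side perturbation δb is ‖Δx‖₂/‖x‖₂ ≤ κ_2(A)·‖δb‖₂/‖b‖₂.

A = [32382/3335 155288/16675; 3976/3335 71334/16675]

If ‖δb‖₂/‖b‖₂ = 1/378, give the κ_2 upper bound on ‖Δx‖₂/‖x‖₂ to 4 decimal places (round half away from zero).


0.0170

M = AᵀA = [42576100/444889 42497280/444889; 42497280/444889 46724644/444889]. tr(M)=106184/529, det(M)=490000/529
λ_max, λ_min = (106184/529 ± √10238201856/279841)/2 = 196, 2500/529
so κ_2 = √(196 / (2500/529)) = 6.4400
perturbation bound = 6.4400·1/378 = 0.0170


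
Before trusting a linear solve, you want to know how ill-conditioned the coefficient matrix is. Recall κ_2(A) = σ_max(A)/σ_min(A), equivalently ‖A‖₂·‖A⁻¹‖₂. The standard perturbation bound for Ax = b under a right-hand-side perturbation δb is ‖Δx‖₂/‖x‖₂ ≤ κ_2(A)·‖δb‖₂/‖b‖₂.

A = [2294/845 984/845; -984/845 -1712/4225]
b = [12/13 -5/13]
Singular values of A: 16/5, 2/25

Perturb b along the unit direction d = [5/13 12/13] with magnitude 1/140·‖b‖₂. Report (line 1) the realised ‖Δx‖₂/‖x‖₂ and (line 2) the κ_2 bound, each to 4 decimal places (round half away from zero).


0.2857
0.2857

from the listed singular values, σ₁ = 16/5, σ_n = 2/25
condition number: (16/5) ÷ (2/25) = 40.0000
worst-case relative error ≤ 40.0000 × 1/140 = 0.2857
solve Ax = b  →  x = [0.2885 0.1202]
2-norm of b is 1.0000; of x, 0.3125
Δx = A⁻¹·δb where δb = 1/140·1.0000·d; ‖Δx‖ = 0.0893
dividing the unrounded norms, ‖Δx‖/‖x‖ = 0.2857
realised/bound = 1 exactly: the bound is attained for this b and d


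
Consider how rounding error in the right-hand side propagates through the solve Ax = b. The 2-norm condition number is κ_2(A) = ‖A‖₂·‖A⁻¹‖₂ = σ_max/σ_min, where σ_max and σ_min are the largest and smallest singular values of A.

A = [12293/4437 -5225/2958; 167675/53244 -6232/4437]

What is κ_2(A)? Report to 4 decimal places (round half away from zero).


13.5000

form AᵀA = [59305441/3370896 -1308625/140454; -1308625/140454 476881/93636] with trace 264613/11664 and determinant 130321/46656
λ_max, λ_min = (264613/11664 ± √68499975625/136048896)/2 = 361/16, 361/2916
κ = σ_max/σ_min = (19/4)/(19/54) = 13.5000


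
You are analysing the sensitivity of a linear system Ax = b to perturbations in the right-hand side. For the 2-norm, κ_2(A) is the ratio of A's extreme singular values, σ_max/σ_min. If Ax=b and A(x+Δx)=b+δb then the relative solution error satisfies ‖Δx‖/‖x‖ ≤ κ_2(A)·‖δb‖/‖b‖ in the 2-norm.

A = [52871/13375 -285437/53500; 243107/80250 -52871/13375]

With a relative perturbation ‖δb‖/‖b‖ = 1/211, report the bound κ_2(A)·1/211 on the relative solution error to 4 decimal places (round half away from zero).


AᵀA = [6389333941/257602500 -2839225571/85867500; -2839225571/85867500 5047990529/114490000]; tr = 2839570021/41216400, det = 47458321/164865600
char-poly roots: 6889/100 and 6889/1648656
σ_max=√(6889/100)=(83/10), σ_min=√(6889/1648656)=(83/1284) → κ = 128.4000
bound on ‖Δx‖/‖x‖: κ·ε = 128.4000·1/211 = 0.6085

0.6085


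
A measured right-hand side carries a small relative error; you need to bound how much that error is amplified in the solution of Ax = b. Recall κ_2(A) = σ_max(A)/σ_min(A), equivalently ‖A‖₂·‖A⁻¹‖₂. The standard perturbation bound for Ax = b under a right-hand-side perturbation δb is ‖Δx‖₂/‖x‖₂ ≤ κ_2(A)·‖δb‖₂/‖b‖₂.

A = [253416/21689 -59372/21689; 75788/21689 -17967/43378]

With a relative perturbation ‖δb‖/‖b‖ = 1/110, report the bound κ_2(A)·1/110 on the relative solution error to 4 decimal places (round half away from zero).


0.3006

AᵀA = [69963490000/470412721 -15726656250/470412721; -15726656250/470412721 14422950625/1881650884]; tr = 175060625/1119364, det = 6250000/279841
eigenvalues of AᵀA: λ = (tr ± √(tr²−4·det))/2 = 625/4, 40000/279841
so κ_2 = √((625/4) / (40000/279841)) = 33.0625
worst-case relative error ≤ 33.0625 × 1/110 = 0.3006


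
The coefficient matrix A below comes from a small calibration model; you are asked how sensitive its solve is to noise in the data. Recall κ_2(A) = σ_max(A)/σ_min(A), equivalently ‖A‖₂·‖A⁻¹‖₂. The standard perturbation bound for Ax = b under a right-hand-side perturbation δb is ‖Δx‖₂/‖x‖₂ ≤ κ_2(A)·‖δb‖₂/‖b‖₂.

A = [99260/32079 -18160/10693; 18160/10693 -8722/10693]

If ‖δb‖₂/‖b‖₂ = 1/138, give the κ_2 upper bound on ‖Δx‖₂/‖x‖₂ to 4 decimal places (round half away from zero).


0.3217

AᵀA = [44362000/3560769 -7881440/1186923; -7881440/1186923 1404356/395641]; tr = 197236/12321, det = 1600/12321
eigenvalues of AᵀA: λ = (tr ± √(tr²−4·det))/2 = 16, 100/12321
σ_max=√16=4, σ_min=√(100/12321)=(10/111) → κ = 44.4000
worst-case relative error ≤ 44.4000 × 1/138 = 0.3217


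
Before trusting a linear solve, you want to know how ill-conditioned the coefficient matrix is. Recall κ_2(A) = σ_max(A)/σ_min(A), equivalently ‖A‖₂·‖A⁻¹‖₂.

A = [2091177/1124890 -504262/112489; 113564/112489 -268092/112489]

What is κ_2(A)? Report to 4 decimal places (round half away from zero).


M = AᵀA = [19594115761/4378468900 -2351136843/218923445; -2351136843/218923445 1128558772/43784689]. tr(M)=783727769/25908100, det(M)=58564/6477025
solving λ² − 783727769/25908100·λ + 58564/6477025 = 0 gives λ = 121/4, 1936/6477025
so κ_2 = √((121/4) / (1936/6477025)) = 318.1250

318.1250


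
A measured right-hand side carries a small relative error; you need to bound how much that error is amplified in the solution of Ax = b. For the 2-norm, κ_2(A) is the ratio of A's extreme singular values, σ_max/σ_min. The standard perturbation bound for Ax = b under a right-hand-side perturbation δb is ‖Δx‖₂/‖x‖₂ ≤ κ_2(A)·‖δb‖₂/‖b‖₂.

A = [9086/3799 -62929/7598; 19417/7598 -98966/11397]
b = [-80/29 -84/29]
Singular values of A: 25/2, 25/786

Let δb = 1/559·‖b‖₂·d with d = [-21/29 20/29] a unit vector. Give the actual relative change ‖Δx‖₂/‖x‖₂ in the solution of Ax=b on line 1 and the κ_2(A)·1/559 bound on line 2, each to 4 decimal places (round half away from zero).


0.7030
0.7030

σ_max = 25/2, σ_min = 25/786
κ_2(A) = (25/2) / (25/786) = 393.0000
perturbation bound = 393.0000·1/559 = 0.7030
solve Ax = b  →  x = [-0.0896 0.3072]
‖b‖ = 4.0000, ‖x‖ = 0.3200
with δb = [-0.0052 0.0049], A·Δx = δb → ‖Δx‖ = 0.2250
relative error = 0.7030
so the bound is sharp here: realised error equals the bound


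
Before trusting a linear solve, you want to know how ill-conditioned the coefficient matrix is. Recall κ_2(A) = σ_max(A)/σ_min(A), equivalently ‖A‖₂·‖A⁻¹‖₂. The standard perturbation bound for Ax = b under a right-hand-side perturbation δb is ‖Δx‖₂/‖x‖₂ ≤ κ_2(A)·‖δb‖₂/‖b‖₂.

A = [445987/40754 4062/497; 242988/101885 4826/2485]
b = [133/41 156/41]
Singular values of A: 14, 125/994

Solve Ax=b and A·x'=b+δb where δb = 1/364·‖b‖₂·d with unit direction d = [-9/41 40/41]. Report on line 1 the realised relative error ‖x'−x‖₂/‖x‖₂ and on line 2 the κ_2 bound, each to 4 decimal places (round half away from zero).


0.0046
0.3058

largest singular value 14, smallest 125/994
κ_2(A) = 14 / (125/994) = 111.3280
perturbation bound = 111.3280·1/364 = 0.3058
solve Ax = b  →  x = [-14.0850 19.2562]
‖b‖₂ = 5.0000 and ‖x‖₂ = 23.8577
Δx = A⁻¹·δb where δb = 1/364·5.0000·d; ‖Δx‖ = 0.1092
relative error = 0.0046
tightness: 0.0046 against a bound of 0.3058 (unrounded ratio ≈ 0.0150)


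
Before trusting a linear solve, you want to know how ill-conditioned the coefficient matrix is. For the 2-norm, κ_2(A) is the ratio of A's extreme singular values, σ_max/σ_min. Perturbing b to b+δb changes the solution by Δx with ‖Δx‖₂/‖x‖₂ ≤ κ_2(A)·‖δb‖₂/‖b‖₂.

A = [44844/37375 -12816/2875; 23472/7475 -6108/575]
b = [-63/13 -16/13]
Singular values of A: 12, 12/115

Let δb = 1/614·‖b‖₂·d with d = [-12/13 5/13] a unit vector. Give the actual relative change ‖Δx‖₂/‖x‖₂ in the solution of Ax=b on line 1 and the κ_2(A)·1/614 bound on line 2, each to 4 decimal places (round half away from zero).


σ_max = 12, σ_min = 12/115
κ = σ_max/σ_min = 12/(12/115) = 115.0000
perturbation bound = 115.0000·1/614 = 0.1873
solve Ax = b  →  x = [36.7300 10.9733]
‖b‖ = 5.0000, ‖x‖ = 38.3341
δb = ε·‖b‖·d = [-0.0075 0.0031]; solving A·Δx = δb gives ‖Δx‖ = 0.0780
realised ‖Δx‖/‖x‖ = 0.0020
realised/bound (from unrounded values) ≈ 0.0109

0.0020
0.1873


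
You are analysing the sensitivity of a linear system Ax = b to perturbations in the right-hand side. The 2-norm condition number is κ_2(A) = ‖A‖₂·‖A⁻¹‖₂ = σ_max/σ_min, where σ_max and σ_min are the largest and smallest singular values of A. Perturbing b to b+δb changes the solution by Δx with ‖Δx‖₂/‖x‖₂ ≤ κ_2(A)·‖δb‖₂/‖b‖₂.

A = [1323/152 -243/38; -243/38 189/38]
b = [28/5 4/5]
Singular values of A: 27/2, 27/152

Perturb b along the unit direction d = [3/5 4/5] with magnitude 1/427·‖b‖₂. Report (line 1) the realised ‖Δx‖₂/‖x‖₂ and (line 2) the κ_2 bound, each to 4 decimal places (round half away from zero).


largest singular value 27/2, smallest 27/152
κ = σ_max/σ_min = (27/2)/(27/152) = 76.0000
perturbation bound = 76.0000·1/427 = 0.1780
solve Ax = b  →  x = [13.7481 17.8370]
‖b‖ = 5.6569, ‖x‖ = 22.5205
with δb = [0.0079 0.0106], A·Δx = δb → ‖Δx‖ = 0.0746
relative error = 0.0033
so the bound overstates the realised error by a factor of ≈ 53.7448 (computed from the unrounded values)

0.0033
0.1780


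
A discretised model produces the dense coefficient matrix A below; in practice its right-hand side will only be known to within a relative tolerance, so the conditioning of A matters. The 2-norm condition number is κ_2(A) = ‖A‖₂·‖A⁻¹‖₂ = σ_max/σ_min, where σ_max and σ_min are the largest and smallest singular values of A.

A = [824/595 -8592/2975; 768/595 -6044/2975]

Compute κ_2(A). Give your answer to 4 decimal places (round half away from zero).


M = AᵀA = [50752/14161 -468864/70805; -468864/70805 4414096/354025]. tr(M)=19664/1225, det(M)=1024/1225
eigenvalues of AᵀA: λ = (tr ± √(tr²−4·det))/2 = 16, 64/1225
κ = σ_max/σ_min = 4/(8/35) = 17.5000

17.5000
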